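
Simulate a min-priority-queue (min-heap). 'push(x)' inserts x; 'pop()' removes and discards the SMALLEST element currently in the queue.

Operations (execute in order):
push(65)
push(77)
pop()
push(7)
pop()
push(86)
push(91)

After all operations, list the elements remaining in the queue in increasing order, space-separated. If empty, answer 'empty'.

Answer: 77 86 91

Derivation:
push(65): heap contents = [65]
push(77): heap contents = [65, 77]
pop() → 65: heap contents = [77]
push(7): heap contents = [7, 77]
pop() → 7: heap contents = [77]
push(86): heap contents = [77, 86]
push(91): heap contents = [77, 86, 91]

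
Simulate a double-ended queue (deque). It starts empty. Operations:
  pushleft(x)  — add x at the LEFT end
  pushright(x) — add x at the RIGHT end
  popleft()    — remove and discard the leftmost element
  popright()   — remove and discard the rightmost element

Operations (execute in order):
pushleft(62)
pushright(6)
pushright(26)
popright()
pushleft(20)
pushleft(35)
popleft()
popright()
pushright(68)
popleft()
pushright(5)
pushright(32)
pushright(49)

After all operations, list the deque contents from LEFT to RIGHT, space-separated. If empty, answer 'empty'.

Answer: 62 68 5 32 49

Derivation:
pushleft(62): [62]
pushright(6): [62, 6]
pushright(26): [62, 6, 26]
popright(): [62, 6]
pushleft(20): [20, 62, 6]
pushleft(35): [35, 20, 62, 6]
popleft(): [20, 62, 6]
popright(): [20, 62]
pushright(68): [20, 62, 68]
popleft(): [62, 68]
pushright(5): [62, 68, 5]
pushright(32): [62, 68, 5, 32]
pushright(49): [62, 68, 5, 32, 49]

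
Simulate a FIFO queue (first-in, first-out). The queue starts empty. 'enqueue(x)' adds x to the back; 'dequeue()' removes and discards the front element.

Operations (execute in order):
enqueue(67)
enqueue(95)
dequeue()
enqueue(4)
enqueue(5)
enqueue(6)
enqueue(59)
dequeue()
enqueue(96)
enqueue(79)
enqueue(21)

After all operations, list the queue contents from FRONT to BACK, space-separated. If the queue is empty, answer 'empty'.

enqueue(67): [67]
enqueue(95): [67, 95]
dequeue(): [95]
enqueue(4): [95, 4]
enqueue(5): [95, 4, 5]
enqueue(6): [95, 4, 5, 6]
enqueue(59): [95, 4, 5, 6, 59]
dequeue(): [4, 5, 6, 59]
enqueue(96): [4, 5, 6, 59, 96]
enqueue(79): [4, 5, 6, 59, 96, 79]
enqueue(21): [4, 5, 6, 59, 96, 79, 21]

Answer: 4 5 6 59 96 79 21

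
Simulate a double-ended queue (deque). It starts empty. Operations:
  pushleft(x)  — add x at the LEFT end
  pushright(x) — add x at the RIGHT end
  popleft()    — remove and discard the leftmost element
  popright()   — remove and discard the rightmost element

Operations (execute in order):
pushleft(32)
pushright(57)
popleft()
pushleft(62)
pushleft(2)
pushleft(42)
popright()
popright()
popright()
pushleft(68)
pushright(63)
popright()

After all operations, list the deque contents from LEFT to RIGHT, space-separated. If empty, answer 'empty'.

Answer: 68 42

Derivation:
pushleft(32): [32]
pushright(57): [32, 57]
popleft(): [57]
pushleft(62): [62, 57]
pushleft(2): [2, 62, 57]
pushleft(42): [42, 2, 62, 57]
popright(): [42, 2, 62]
popright(): [42, 2]
popright(): [42]
pushleft(68): [68, 42]
pushright(63): [68, 42, 63]
popright(): [68, 42]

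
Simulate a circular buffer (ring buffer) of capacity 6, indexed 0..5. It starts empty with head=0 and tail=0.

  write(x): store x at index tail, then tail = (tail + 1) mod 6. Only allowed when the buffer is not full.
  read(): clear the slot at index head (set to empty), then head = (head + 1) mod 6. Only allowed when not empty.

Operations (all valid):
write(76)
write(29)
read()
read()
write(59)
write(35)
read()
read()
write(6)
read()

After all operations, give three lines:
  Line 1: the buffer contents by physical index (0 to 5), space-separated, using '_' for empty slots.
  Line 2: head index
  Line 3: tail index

Answer: _ _ _ _ _ _
5
5

Derivation:
write(76): buf=[76 _ _ _ _ _], head=0, tail=1, size=1
write(29): buf=[76 29 _ _ _ _], head=0, tail=2, size=2
read(): buf=[_ 29 _ _ _ _], head=1, tail=2, size=1
read(): buf=[_ _ _ _ _ _], head=2, tail=2, size=0
write(59): buf=[_ _ 59 _ _ _], head=2, tail=3, size=1
write(35): buf=[_ _ 59 35 _ _], head=2, tail=4, size=2
read(): buf=[_ _ _ 35 _ _], head=3, tail=4, size=1
read(): buf=[_ _ _ _ _ _], head=4, tail=4, size=0
write(6): buf=[_ _ _ _ 6 _], head=4, tail=5, size=1
read(): buf=[_ _ _ _ _ _], head=5, tail=5, size=0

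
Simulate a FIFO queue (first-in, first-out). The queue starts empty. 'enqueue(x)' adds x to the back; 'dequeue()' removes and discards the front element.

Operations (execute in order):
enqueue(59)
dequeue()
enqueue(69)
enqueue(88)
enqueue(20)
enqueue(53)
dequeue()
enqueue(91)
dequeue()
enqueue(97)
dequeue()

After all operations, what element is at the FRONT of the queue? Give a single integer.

enqueue(59): queue = [59]
dequeue(): queue = []
enqueue(69): queue = [69]
enqueue(88): queue = [69, 88]
enqueue(20): queue = [69, 88, 20]
enqueue(53): queue = [69, 88, 20, 53]
dequeue(): queue = [88, 20, 53]
enqueue(91): queue = [88, 20, 53, 91]
dequeue(): queue = [20, 53, 91]
enqueue(97): queue = [20, 53, 91, 97]
dequeue(): queue = [53, 91, 97]

Answer: 53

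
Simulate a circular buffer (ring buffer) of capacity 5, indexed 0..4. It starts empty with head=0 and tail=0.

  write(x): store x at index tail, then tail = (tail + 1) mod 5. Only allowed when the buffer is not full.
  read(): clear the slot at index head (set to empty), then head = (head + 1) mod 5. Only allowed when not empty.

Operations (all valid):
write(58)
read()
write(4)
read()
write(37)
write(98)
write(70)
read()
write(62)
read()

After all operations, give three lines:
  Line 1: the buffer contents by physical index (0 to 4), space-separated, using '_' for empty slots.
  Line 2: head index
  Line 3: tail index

Answer: 62 _ _ _ 70
4
1

Derivation:
write(58): buf=[58 _ _ _ _], head=0, tail=1, size=1
read(): buf=[_ _ _ _ _], head=1, tail=1, size=0
write(4): buf=[_ 4 _ _ _], head=1, tail=2, size=1
read(): buf=[_ _ _ _ _], head=2, tail=2, size=0
write(37): buf=[_ _ 37 _ _], head=2, tail=3, size=1
write(98): buf=[_ _ 37 98 _], head=2, tail=4, size=2
write(70): buf=[_ _ 37 98 70], head=2, tail=0, size=3
read(): buf=[_ _ _ 98 70], head=3, tail=0, size=2
write(62): buf=[62 _ _ 98 70], head=3, tail=1, size=3
read(): buf=[62 _ _ _ 70], head=4, tail=1, size=2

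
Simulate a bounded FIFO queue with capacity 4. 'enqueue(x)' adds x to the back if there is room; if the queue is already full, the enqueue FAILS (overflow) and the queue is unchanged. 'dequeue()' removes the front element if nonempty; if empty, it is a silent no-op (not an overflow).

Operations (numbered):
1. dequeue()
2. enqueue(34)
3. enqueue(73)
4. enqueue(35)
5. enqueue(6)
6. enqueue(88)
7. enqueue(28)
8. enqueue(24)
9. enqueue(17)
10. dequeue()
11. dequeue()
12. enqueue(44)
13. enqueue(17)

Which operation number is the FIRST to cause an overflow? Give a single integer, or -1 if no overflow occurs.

Answer: 6

Derivation:
1. dequeue(): empty, no-op, size=0
2. enqueue(34): size=1
3. enqueue(73): size=2
4. enqueue(35): size=3
5. enqueue(6): size=4
6. enqueue(88): size=4=cap → OVERFLOW (fail)
7. enqueue(28): size=4=cap → OVERFLOW (fail)
8. enqueue(24): size=4=cap → OVERFLOW (fail)
9. enqueue(17): size=4=cap → OVERFLOW (fail)
10. dequeue(): size=3
11. dequeue(): size=2
12. enqueue(44): size=3
13. enqueue(17): size=4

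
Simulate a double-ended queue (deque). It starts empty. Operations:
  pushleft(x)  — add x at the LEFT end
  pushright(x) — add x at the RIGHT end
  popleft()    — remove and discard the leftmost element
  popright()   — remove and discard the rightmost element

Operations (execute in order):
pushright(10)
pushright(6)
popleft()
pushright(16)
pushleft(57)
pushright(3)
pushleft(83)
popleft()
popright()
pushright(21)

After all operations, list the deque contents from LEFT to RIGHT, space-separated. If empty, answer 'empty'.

Answer: 57 6 16 21

Derivation:
pushright(10): [10]
pushright(6): [10, 6]
popleft(): [6]
pushright(16): [6, 16]
pushleft(57): [57, 6, 16]
pushright(3): [57, 6, 16, 3]
pushleft(83): [83, 57, 6, 16, 3]
popleft(): [57, 6, 16, 3]
popright(): [57, 6, 16]
pushright(21): [57, 6, 16, 21]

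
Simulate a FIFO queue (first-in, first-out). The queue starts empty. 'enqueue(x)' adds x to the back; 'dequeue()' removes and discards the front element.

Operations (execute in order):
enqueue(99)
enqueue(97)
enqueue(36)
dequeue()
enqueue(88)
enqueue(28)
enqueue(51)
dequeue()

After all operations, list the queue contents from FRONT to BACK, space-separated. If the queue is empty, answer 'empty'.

enqueue(99): [99]
enqueue(97): [99, 97]
enqueue(36): [99, 97, 36]
dequeue(): [97, 36]
enqueue(88): [97, 36, 88]
enqueue(28): [97, 36, 88, 28]
enqueue(51): [97, 36, 88, 28, 51]
dequeue(): [36, 88, 28, 51]

Answer: 36 88 28 51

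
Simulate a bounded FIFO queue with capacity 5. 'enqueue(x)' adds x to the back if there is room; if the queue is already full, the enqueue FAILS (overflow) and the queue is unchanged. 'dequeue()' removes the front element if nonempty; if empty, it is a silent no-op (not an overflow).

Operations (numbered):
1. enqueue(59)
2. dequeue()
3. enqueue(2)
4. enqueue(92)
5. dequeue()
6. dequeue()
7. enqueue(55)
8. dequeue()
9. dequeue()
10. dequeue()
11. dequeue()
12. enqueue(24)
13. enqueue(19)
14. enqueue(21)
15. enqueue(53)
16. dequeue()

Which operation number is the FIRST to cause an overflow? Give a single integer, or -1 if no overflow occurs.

1. enqueue(59): size=1
2. dequeue(): size=0
3. enqueue(2): size=1
4. enqueue(92): size=2
5. dequeue(): size=1
6. dequeue(): size=0
7. enqueue(55): size=1
8. dequeue(): size=0
9. dequeue(): empty, no-op, size=0
10. dequeue(): empty, no-op, size=0
11. dequeue(): empty, no-op, size=0
12. enqueue(24): size=1
13. enqueue(19): size=2
14. enqueue(21): size=3
15. enqueue(53): size=4
16. dequeue(): size=3

Answer: -1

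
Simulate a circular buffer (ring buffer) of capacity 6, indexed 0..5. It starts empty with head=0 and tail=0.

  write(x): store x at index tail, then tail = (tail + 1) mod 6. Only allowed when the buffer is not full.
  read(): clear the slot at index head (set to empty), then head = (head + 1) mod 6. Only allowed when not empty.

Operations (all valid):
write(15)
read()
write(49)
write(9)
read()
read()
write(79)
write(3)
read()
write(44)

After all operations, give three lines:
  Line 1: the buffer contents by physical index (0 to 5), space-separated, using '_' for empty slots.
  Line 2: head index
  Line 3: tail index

write(15): buf=[15 _ _ _ _ _], head=0, tail=1, size=1
read(): buf=[_ _ _ _ _ _], head=1, tail=1, size=0
write(49): buf=[_ 49 _ _ _ _], head=1, tail=2, size=1
write(9): buf=[_ 49 9 _ _ _], head=1, tail=3, size=2
read(): buf=[_ _ 9 _ _ _], head=2, tail=3, size=1
read(): buf=[_ _ _ _ _ _], head=3, tail=3, size=0
write(79): buf=[_ _ _ 79 _ _], head=3, tail=4, size=1
write(3): buf=[_ _ _ 79 3 _], head=3, tail=5, size=2
read(): buf=[_ _ _ _ 3 _], head=4, tail=5, size=1
write(44): buf=[_ _ _ _ 3 44], head=4, tail=0, size=2

Answer: _ _ _ _ 3 44
4
0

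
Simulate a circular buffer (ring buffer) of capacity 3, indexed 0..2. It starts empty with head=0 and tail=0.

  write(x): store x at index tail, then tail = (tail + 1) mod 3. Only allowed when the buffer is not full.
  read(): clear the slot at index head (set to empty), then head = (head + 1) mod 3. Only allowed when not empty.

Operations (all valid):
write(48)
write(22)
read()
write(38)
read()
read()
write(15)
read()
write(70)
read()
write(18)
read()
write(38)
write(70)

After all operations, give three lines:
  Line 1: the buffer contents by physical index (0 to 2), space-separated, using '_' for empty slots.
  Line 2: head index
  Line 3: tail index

Answer: 38 70 _
0
2

Derivation:
write(48): buf=[48 _ _], head=0, tail=1, size=1
write(22): buf=[48 22 _], head=0, tail=2, size=2
read(): buf=[_ 22 _], head=1, tail=2, size=1
write(38): buf=[_ 22 38], head=1, tail=0, size=2
read(): buf=[_ _ 38], head=2, tail=0, size=1
read(): buf=[_ _ _], head=0, tail=0, size=0
write(15): buf=[15 _ _], head=0, tail=1, size=1
read(): buf=[_ _ _], head=1, tail=1, size=0
write(70): buf=[_ 70 _], head=1, tail=2, size=1
read(): buf=[_ _ _], head=2, tail=2, size=0
write(18): buf=[_ _ 18], head=2, tail=0, size=1
read(): buf=[_ _ _], head=0, tail=0, size=0
write(38): buf=[38 _ _], head=0, tail=1, size=1
write(70): buf=[38 70 _], head=0, tail=2, size=2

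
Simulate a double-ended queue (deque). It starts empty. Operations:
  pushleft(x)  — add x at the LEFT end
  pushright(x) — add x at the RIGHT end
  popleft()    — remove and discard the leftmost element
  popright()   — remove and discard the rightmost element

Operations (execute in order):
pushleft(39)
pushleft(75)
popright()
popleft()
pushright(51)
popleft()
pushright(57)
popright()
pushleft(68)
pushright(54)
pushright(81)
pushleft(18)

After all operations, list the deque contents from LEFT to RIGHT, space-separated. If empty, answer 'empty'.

pushleft(39): [39]
pushleft(75): [75, 39]
popright(): [75]
popleft(): []
pushright(51): [51]
popleft(): []
pushright(57): [57]
popright(): []
pushleft(68): [68]
pushright(54): [68, 54]
pushright(81): [68, 54, 81]
pushleft(18): [18, 68, 54, 81]

Answer: 18 68 54 81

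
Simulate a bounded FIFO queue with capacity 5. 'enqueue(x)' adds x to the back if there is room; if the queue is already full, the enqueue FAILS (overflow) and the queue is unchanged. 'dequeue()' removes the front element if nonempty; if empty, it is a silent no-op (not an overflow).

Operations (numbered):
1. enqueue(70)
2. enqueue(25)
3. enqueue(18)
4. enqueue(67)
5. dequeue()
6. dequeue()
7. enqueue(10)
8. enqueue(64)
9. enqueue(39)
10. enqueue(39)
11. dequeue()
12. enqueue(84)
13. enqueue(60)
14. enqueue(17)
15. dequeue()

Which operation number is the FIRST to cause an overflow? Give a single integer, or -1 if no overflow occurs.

1. enqueue(70): size=1
2. enqueue(25): size=2
3. enqueue(18): size=3
4. enqueue(67): size=4
5. dequeue(): size=3
6. dequeue(): size=2
7. enqueue(10): size=3
8. enqueue(64): size=4
9. enqueue(39): size=5
10. enqueue(39): size=5=cap → OVERFLOW (fail)
11. dequeue(): size=4
12. enqueue(84): size=5
13. enqueue(60): size=5=cap → OVERFLOW (fail)
14. enqueue(17): size=5=cap → OVERFLOW (fail)
15. dequeue(): size=4

Answer: 10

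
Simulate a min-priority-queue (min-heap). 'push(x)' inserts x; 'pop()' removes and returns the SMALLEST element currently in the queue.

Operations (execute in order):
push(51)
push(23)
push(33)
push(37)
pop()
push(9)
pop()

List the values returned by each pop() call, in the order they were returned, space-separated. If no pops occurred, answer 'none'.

push(51): heap contents = [51]
push(23): heap contents = [23, 51]
push(33): heap contents = [23, 33, 51]
push(37): heap contents = [23, 33, 37, 51]
pop() → 23: heap contents = [33, 37, 51]
push(9): heap contents = [9, 33, 37, 51]
pop() → 9: heap contents = [33, 37, 51]

Answer: 23 9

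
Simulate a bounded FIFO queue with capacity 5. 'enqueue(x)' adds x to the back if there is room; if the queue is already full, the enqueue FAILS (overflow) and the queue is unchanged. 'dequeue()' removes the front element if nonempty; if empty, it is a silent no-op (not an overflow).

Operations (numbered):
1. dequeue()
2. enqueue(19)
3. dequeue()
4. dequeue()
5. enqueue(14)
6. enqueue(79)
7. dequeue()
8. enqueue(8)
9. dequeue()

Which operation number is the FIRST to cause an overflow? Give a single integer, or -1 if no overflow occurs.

Answer: -1

Derivation:
1. dequeue(): empty, no-op, size=0
2. enqueue(19): size=1
3. dequeue(): size=0
4. dequeue(): empty, no-op, size=0
5. enqueue(14): size=1
6. enqueue(79): size=2
7. dequeue(): size=1
8. enqueue(8): size=2
9. dequeue(): size=1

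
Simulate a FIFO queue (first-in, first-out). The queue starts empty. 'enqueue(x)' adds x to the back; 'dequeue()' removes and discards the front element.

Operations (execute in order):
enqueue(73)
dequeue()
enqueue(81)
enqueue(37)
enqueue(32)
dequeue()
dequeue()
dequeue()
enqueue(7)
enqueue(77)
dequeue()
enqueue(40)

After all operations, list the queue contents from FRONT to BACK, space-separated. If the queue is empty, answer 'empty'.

enqueue(73): [73]
dequeue(): []
enqueue(81): [81]
enqueue(37): [81, 37]
enqueue(32): [81, 37, 32]
dequeue(): [37, 32]
dequeue(): [32]
dequeue(): []
enqueue(7): [7]
enqueue(77): [7, 77]
dequeue(): [77]
enqueue(40): [77, 40]

Answer: 77 40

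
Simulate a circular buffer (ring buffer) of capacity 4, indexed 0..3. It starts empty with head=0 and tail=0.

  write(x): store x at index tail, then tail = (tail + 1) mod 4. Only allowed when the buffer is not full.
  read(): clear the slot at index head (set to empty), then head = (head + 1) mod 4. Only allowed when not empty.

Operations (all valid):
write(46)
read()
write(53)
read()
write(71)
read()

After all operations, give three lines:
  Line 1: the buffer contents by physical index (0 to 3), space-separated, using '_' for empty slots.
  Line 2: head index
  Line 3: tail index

Answer: _ _ _ _
3
3

Derivation:
write(46): buf=[46 _ _ _], head=0, tail=1, size=1
read(): buf=[_ _ _ _], head=1, tail=1, size=0
write(53): buf=[_ 53 _ _], head=1, tail=2, size=1
read(): buf=[_ _ _ _], head=2, tail=2, size=0
write(71): buf=[_ _ 71 _], head=2, tail=3, size=1
read(): buf=[_ _ _ _], head=3, tail=3, size=0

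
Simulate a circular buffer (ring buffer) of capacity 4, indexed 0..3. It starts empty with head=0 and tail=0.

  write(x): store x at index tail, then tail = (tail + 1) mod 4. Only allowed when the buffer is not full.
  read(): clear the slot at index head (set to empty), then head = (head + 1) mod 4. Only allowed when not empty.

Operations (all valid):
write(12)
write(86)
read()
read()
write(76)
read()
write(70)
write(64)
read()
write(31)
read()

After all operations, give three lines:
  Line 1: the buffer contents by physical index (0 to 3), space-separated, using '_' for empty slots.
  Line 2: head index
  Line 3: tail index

write(12): buf=[12 _ _ _], head=0, tail=1, size=1
write(86): buf=[12 86 _ _], head=0, tail=2, size=2
read(): buf=[_ 86 _ _], head=1, tail=2, size=1
read(): buf=[_ _ _ _], head=2, tail=2, size=0
write(76): buf=[_ _ 76 _], head=2, tail=3, size=1
read(): buf=[_ _ _ _], head=3, tail=3, size=0
write(70): buf=[_ _ _ 70], head=3, tail=0, size=1
write(64): buf=[64 _ _ 70], head=3, tail=1, size=2
read(): buf=[64 _ _ _], head=0, tail=1, size=1
write(31): buf=[64 31 _ _], head=0, tail=2, size=2
read(): buf=[_ 31 _ _], head=1, tail=2, size=1

Answer: _ 31 _ _
1
2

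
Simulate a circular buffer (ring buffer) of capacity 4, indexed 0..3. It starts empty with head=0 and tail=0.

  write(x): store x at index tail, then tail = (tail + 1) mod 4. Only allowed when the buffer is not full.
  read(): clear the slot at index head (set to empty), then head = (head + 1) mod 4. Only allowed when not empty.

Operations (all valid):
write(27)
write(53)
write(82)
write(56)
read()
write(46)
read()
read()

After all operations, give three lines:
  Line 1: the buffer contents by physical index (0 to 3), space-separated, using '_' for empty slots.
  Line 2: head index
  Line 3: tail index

Answer: 46 _ _ 56
3
1

Derivation:
write(27): buf=[27 _ _ _], head=0, tail=1, size=1
write(53): buf=[27 53 _ _], head=0, tail=2, size=2
write(82): buf=[27 53 82 _], head=0, tail=3, size=3
write(56): buf=[27 53 82 56], head=0, tail=0, size=4
read(): buf=[_ 53 82 56], head=1, tail=0, size=3
write(46): buf=[46 53 82 56], head=1, tail=1, size=4
read(): buf=[46 _ 82 56], head=2, tail=1, size=3
read(): buf=[46 _ _ 56], head=3, tail=1, size=2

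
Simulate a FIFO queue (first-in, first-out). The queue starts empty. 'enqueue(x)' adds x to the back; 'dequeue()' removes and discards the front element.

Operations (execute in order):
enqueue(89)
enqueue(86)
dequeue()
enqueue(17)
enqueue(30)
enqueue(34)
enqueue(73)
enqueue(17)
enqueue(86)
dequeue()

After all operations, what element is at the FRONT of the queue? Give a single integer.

enqueue(89): queue = [89]
enqueue(86): queue = [89, 86]
dequeue(): queue = [86]
enqueue(17): queue = [86, 17]
enqueue(30): queue = [86, 17, 30]
enqueue(34): queue = [86, 17, 30, 34]
enqueue(73): queue = [86, 17, 30, 34, 73]
enqueue(17): queue = [86, 17, 30, 34, 73, 17]
enqueue(86): queue = [86, 17, 30, 34, 73, 17, 86]
dequeue(): queue = [17, 30, 34, 73, 17, 86]

Answer: 17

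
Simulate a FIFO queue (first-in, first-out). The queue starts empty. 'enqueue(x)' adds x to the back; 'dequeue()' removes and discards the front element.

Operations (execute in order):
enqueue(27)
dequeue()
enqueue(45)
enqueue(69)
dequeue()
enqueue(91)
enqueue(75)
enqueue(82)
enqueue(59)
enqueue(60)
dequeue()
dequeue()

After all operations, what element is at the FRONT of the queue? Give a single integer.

Answer: 75

Derivation:
enqueue(27): queue = [27]
dequeue(): queue = []
enqueue(45): queue = [45]
enqueue(69): queue = [45, 69]
dequeue(): queue = [69]
enqueue(91): queue = [69, 91]
enqueue(75): queue = [69, 91, 75]
enqueue(82): queue = [69, 91, 75, 82]
enqueue(59): queue = [69, 91, 75, 82, 59]
enqueue(60): queue = [69, 91, 75, 82, 59, 60]
dequeue(): queue = [91, 75, 82, 59, 60]
dequeue(): queue = [75, 82, 59, 60]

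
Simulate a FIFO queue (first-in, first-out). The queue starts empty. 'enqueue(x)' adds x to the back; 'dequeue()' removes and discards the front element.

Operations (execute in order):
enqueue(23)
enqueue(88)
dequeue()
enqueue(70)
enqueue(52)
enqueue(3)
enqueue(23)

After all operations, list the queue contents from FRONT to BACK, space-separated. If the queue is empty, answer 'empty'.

enqueue(23): [23]
enqueue(88): [23, 88]
dequeue(): [88]
enqueue(70): [88, 70]
enqueue(52): [88, 70, 52]
enqueue(3): [88, 70, 52, 3]
enqueue(23): [88, 70, 52, 3, 23]

Answer: 88 70 52 3 23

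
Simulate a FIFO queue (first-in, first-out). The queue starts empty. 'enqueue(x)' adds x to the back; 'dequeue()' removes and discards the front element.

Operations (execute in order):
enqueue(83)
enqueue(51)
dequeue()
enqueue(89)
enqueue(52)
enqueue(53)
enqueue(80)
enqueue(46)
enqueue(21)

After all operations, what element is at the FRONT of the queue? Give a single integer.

Answer: 51

Derivation:
enqueue(83): queue = [83]
enqueue(51): queue = [83, 51]
dequeue(): queue = [51]
enqueue(89): queue = [51, 89]
enqueue(52): queue = [51, 89, 52]
enqueue(53): queue = [51, 89, 52, 53]
enqueue(80): queue = [51, 89, 52, 53, 80]
enqueue(46): queue = [51, 89, 52, 53, 80, 46]
enqueue(21): queue = [51, 89, 52, 53, 80, 46, 21]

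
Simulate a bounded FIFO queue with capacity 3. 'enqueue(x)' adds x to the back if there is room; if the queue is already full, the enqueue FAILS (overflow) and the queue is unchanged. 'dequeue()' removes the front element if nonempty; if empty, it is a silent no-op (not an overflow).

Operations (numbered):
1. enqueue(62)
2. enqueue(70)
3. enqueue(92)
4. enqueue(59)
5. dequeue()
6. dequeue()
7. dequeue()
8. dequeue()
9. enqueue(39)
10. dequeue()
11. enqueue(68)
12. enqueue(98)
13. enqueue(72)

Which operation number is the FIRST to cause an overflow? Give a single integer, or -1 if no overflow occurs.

Answer: 4

Derivation:
1. enqueue(62): size=1
2. enqueue(70): size=2
3. enqueue(92): size=3
4. enqueue(59): size=3=cap → OVERFLOW (fail)
5. dequeue(): size=2
6. dequeue(): size=1
7. dequeue(): size=0
8. dequeue(): empty, no-op, size=0
9. enqueue(39): size=1
10. dequeue(): size=0
11. enqueue(68): size=1
12. enqueue(98): size=2
13. enqueue(72): size=3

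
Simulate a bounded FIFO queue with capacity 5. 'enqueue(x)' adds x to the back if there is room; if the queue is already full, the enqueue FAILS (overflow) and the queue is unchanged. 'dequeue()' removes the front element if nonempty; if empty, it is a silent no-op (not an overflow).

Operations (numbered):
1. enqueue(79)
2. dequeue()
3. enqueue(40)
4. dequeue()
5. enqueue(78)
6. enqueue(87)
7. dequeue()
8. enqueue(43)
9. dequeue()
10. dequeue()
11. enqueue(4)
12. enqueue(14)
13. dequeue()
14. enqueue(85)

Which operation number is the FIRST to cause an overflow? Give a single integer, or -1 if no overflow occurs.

1. enqueue(79): size=1
2. dequeue(): size=0
3. enqueue(40): size=1
4. dequeue(): size=0
5. enqueue(78): size=1
6. enqueue(87): size=2
7. dequeue(): size=1
8. enqueue(43): size=2
9. dequeue(): size=1
10. dequeue(): size=0
11. enqueue(4): size=1
12. enqueue(14): size=2
13. dequeue(): size=1
14. enqueue(85): size=2

Answer: -1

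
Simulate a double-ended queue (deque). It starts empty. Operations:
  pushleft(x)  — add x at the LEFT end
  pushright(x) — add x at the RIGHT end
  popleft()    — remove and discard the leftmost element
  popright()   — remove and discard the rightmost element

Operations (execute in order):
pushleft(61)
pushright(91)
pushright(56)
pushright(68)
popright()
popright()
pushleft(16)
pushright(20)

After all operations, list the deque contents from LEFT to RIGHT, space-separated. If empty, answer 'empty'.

pushleft(61): [61]
pushright(91): [61, 91]
pushright(56): [61, 91, 56]
pushright(68): [61, 91, 56, 68]
popright(): [61, 91, 56]
popright(): [61, 91]
pushleft(16): [16, 61, 91]
pushright(20): [16, 61, 91, 20]

Answer: 16 61 91 20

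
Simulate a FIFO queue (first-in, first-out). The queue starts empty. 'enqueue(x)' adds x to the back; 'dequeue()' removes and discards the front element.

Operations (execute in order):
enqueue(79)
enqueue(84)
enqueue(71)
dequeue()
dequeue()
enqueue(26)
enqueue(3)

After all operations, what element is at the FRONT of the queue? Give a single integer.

enqueue(79): queue = [79]
enqueue(84): queue = [79, 84]
enqueue(71): queue = [79, 84, 71]
dequeue(): queue = [84, 71]
dequeue(): queue = [71]
enqueue(26): queue = [71, 26]
enqueue(3): queue = [71, 26, 3]

Answer: 71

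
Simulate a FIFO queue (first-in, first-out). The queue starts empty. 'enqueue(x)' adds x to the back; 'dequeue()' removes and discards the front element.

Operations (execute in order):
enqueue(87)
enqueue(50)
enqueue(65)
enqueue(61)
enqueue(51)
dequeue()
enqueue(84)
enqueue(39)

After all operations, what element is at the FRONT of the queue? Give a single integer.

Answer: 50

Derivation:
enqueue(87): queue = [87]
enqueue(50): queue = [87, 50]
enqueue(65): queue = [87, 50, 65]
enqueue(61): queue = [87, 50, 65, 61]
enqueue(51): queue = [87, 50, 65, 61, 51]
dequeue(): queue = [50, 65, 61, 51]
enqueue(84): queue = [50, 65, 61, 51, 84]
enqueue(39): queue = [50, 65, 61, 51, 84, 39]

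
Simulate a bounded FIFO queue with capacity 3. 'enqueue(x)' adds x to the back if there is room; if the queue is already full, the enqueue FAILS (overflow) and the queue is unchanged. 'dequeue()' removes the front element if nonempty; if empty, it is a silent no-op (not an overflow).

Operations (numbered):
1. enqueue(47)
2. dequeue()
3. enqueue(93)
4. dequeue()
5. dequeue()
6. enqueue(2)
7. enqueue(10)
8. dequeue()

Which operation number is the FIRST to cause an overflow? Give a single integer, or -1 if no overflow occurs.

1. enqueue(47): size=1
2. dequeue(): size=0
3. enqueue(93): size=1
4. dequeue(): size=0
5. dequeue(): empty, no-op, size=0
6. enqueue(2): size=1
7. enqueue(10): size=2
8. dequeue(): size=1

Answer: -1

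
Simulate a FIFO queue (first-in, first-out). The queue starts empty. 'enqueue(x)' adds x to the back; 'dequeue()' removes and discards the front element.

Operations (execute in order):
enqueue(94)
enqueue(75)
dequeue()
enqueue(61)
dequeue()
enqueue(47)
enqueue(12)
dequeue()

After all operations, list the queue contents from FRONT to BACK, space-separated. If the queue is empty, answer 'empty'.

enqueue(94): [94]
enqueue(75): [94, 75]
dequeue(): [75]
enqueue(61): [75, 61]
dequeue(): [61]
enqueue(47): [61, 47]
enqueue(12): [61, 47, 12]
dequeue(): [47, 12]

Answer: 47 12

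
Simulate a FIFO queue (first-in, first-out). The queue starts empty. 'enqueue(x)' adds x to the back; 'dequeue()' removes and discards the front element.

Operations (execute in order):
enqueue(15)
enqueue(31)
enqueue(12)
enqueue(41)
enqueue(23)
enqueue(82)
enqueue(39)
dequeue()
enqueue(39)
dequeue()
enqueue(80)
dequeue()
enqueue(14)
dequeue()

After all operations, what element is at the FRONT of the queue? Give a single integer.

enqueue(15): queue = [15]
enqueue(31): queue = [15, 31]
enqueue(12): queue = [15, 31, 12]
enqueue(41): queue = [15, 31, 12, 41]
enqueue(23): queue = [15, 31, 12, 41, 23]
enqueue(82): queue = [15, 31, 12, 41, 23, 82]
enqueue(39): queue = [15, 31, 12, 41, 23, 82, 39]
dequeue(): queue = [31, 12, 41, 23, 82, 39]
enqueue(39): queue = [31, 12, 41, 23, 82, 39, 39]
dequeue(): queue = [12, 41, 23, 82, 39, 39]
enqueue(80): queue = [12, 41, 23, 82, 39, 39, 80]
dequeue(): queue = [41, 23, 82, 39, 39, 80]
enqueue(14): queue = [41, 23, 82, 39, 39, 80, 14]
dequeue(): queue = [23, 82, 39, 39, 80, 14]

Answer: 23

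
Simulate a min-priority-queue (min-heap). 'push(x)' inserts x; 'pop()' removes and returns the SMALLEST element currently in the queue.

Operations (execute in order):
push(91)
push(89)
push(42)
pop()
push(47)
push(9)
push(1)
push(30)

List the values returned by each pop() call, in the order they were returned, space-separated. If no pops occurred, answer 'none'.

Answer: 42

Derivation:
push(91): heap contents = [91]
push(89): heap contents = [89, 91]
push(42): heap contents = [42, 89, 91]
pop() → 42: heap contents = [89, 91]
push(47): heap contents = [47, 89, 91]
push(9): heap contents = [9, 47, 89, 91]
push(1): heap contents = [1, 9, 47, 89, 91]
push(30): heap contents = [1, 9, 30, 47, 89, 91]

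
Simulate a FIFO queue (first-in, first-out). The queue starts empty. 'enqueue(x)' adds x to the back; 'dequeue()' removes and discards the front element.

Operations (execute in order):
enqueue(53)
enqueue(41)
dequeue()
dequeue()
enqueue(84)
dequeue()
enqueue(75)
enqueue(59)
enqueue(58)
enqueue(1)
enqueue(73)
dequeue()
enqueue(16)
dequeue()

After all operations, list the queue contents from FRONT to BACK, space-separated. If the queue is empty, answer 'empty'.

Answer: 58 1 73 16

Derivation:
enqueue(53): [53]
enqueue(41): [53, 41]
dequeue(): [41]
dequeue(): []
enqueue(84): [84]
dequeue(): []
enqueue(75): [75]
enqueue(59): [75, 59]
enqueue(58): [75, 59, 58]
enqueue(1): [75, 59, 58, 1]
enqueue(73): [75, 59, 58, 1, 73]
dequeue(): [59, 58, 1, 73]
enqueue(16): [59, 58, 1, 73, 16]
dequeue(): [58, 1, 73, 16]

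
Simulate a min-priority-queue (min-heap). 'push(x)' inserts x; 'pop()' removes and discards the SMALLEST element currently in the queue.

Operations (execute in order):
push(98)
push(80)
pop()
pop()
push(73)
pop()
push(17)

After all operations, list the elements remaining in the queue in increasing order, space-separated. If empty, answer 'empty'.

push(98): heap contents = [98]
push(80): heap contents = [80, 98]
pop() → 80: heap contents = [98]
pop() → 98: heap contents = []
push(73): heap contents = [73]
pop() → 73: heap contents = []
push(17): heap contents = [17]

Answer: 17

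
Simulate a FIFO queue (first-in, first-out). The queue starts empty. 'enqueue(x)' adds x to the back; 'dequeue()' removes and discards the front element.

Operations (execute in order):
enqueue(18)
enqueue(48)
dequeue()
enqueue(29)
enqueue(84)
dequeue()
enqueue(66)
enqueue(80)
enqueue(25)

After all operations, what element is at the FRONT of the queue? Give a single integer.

Answer: 29

Derivation:
enqueue(18): queue = [18]
enqueue(48): queue = [18, 48]
dequeue(): queue = [48]
enqueue(29): queue = [48, 29]
enqueue(84): queue = [48, 29, 84]
dequeue(): queue = [29, 84]
enqueue(66): queue = [29, 84, 66]
enqueue(80): queue = [29, 84, 66, 80]
enqueue(25): queue = [29, 84, 66, 80, 25]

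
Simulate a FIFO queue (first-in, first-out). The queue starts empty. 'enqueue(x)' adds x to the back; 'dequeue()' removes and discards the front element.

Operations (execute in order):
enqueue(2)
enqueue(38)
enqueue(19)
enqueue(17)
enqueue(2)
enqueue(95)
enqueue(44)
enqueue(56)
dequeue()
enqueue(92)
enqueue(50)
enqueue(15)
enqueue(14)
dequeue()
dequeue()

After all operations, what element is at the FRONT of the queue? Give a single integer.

enqueue(2): queue = [2]
enqueue(38): queue = [2, 38]
enqueue(19): queue = [2, 38, 19]
enqueue(17): queue = [2, 38, 19, 17]
enqueue(2): queue = [2, 38, 19, 17, 2]
enqueue(95): queue = [2, 38, 19, 17, 2, 95]
enqueue(44): queue = [2, 38, 19, 17, 2, 95, 44]
enqueue(56): queue = [2, 38, 19, 17, 2, 95, 44, 56]
dequeue(): queue = [38, 19, 17, 2, 95, 44, 56]
enqueue(92): queue = [38, 19, 17, 2, 95, 44, 56, 92]
enqueue(50): queue = [38, 19, 17, 2, 95, 44, 56, 92, 50]
enqueue(15): queue = [38, 19, 17, 2, 95, 44, 56, 92, 50, 15]
enqueue(14): queue = [38, 19, 17, 2, 95, 44, 56, 92, 50, 15, 14]
dequeue(): queue = [19, 17, 2, 95, 44, 56, 92, 50, 15, 14]
dequeue(): queue = [17, 2, 95, 44, 56, 92, 50, 15, 14]

Answer: 17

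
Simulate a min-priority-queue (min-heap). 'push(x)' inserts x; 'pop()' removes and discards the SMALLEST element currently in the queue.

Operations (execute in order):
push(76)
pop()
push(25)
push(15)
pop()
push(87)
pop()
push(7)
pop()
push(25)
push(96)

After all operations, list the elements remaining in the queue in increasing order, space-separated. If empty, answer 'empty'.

push(76): heap contents = [76]
pop() → 76: heap contents = []
push(25): heap contents = [25]
push(15): heap contents = [15, 25]
pop() → 15: heap contents = [25]
push(87): heap contents = [25, 87]
pop() → 25: heap contents = [87]
push(7): heap contents = [7, 87]
pop() → 7: heap contents = [87]
push(25): heap contents = [25, 87]
push(96): heap contents = [25, 87, 96]

Answer: 25 87 96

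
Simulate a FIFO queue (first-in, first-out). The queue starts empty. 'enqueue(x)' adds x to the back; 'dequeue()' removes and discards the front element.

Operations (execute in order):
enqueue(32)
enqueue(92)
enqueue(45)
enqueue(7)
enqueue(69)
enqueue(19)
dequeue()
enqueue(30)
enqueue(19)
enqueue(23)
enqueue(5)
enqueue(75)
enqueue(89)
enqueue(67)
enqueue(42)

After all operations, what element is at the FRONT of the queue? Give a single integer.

enqueue(32): queue = [32]
enqueue(92): queue = [32, 92]
enqueue(45): queue = [32, 92, 45]
enqueue(7): queue = [32, 92, 45, 7]
enqueue(69): queue = [32, 92, 45, 7, 69]
enqueue(19): queue = [32, 92, 45, 7, 69, 19]
dequeue(): queue = [92, 45, 7, 69, 19]
enqueue(30): queue = [92, 45, 7, 69, 19, 30]
enqueue(19): queue = [92, 45, 7, 69, 19, 30, 19]
enqueue(23): queue = [92, 45, 7, 69, 19, 30, 19, 23]
enqueue(5): queue = [92, 45, 7, 69, 19, 30, 19, 23, 5]
enqueue(75): queue = [92, 45, 7, 69, 19, 30, 19, 23, 5, 75]
enqueue(89): queue = [92, 45, 7, 69, 19, 30, 19, 23, 5, 75, 89]
enqueue(67): queue = [92, 45, 7, 69, 19, 30, 19, 23, 5, 75, 89, 67]
enqueue(42): queue = [92, 45, 7, 69, 19, 30, 19, 23, 5, 75, 89, 67, 42]

Answer: 92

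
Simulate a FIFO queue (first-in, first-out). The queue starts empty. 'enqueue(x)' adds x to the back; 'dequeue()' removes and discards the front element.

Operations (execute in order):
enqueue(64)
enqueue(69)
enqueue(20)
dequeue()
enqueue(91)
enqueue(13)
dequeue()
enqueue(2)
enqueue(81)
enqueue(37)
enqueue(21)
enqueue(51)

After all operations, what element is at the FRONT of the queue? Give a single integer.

enqueue(64): queue = [64]
enqueue(69): queue = [64, 69]
enqueue(20): queue = [64, 69, 20]
dequeue(): queue = [69, 20]
enqueue(91): queue = [69, 20, 91]
enqueue(13): queue = [69, 20, 91, 13]
dequeue(): queue = [20, 91, 13]
enqueue(2): queue = [20, 91, 13, 2]
enqueue(81): queue = [20, 91, 13, 2, 81]
enqueue(37): queue = [20, 91, 13, 2, 81, 37]
enqueue(21): queue = [20, 91, 13, 2, 81, 37, 21]
enqueue(51): queue = [20, 91, 13, 2, 81, 37, 21, 51]

Answer: 20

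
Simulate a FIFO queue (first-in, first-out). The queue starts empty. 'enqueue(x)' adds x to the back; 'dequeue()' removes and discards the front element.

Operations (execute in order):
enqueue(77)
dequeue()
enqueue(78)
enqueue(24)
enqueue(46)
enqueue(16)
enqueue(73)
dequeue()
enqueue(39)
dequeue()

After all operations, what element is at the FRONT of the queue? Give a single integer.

enqueue(77): queue = [77]
dequeue(): queue = []
enqueue(78): queue = [78]
enqueue(24): queue = [78, 24]
enqueue(46): queue = [78, 24, 46]
enqueue(16): queue = [78, 24, 46, 16]
enqueue(73): queue = [78, 24, 46, 16, 73]
dequeue(): queue = [24, 46, 16, 73]
enqueue(39): queue = [24, 46, 16, 73, 39]
dequeue(): queue = [46, 16, 73, 39]

Answer: 46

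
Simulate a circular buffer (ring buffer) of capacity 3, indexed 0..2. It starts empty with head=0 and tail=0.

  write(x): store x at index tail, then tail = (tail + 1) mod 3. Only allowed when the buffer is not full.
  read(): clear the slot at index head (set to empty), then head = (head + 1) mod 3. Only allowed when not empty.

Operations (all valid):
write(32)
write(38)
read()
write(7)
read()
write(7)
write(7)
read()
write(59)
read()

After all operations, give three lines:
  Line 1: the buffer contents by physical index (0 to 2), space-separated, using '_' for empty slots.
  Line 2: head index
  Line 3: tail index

write(32): buf=[32 _ _], head=0, tail=1, size=1
write(38): buf=[32 38 _], head=0, tail=2, size=2
read(): buf=[_ 38 _], head=1, tail=2, size=1
write(7): buf=[_ 38 7], head=1, tail=0, size=2
read(): buf=[_ _ 7], head=2, tail=0, size=1
write(7): buf=[7 _ 7], head=2, tail=1, size=2
write(7): buf=[7 7 7], head=2, tail=2, size=3
read(): buf=[7 7 _], head=0, tail=2, size=2
write(59): buf=[7 7 59], head=0, tail=0, size=3
read(): buf=[_ 7 59], head=1, tail=0, size=2

Answer: _ 7 59
1
0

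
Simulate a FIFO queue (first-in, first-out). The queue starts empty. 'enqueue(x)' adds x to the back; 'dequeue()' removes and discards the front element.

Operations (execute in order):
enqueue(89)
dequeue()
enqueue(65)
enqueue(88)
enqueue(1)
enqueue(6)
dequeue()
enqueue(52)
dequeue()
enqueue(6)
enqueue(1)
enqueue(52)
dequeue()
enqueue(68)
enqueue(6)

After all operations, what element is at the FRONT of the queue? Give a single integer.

enqueue(89): queue = [89]
dequeue(): queue = []
enqueue(65): queue = [65]
enqueue(88): queue = [65, 88]
enqueue(1): queue = [65, 88, 1]
enqueue(6): queue = [65, 88, 1, 6]
dequeue(): queue = [88, 1, 6]
enqueue(52): queue = [88, 1, 6, 52]
dequeue(): queue = [1, 6, 52]
enqueue(6): queue = [1, 6, 52, 6]
enqueue(1): queue = [1, 6, 52, 6, 1]
enqueue(52): queue = [1, 6, 52, 6, 1, 52]
dequeue(): queue = [6, 52, 6, 1, 52]
enqueue(68): queue = [6, 52, 6, 1, 52, 68]
enqueue(6): queue = [6, 52, 6, 1, 52, 68, 6]

Answer: 6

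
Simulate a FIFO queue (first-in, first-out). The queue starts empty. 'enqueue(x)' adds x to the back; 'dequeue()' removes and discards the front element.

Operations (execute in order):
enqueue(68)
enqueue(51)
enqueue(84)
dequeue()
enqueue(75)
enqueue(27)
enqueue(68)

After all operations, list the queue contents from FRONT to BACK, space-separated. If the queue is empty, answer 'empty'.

Answer: 51 84 75 27 68

Derivation:
enqueue(68): [68]
enqueue(51): [68, 51]
enqueue(84): [68, 51, 84]
dequeue(): [51, 84]
enqueue(75): [51, 84, 75]
enqueue(27): [51, 84, 75, 27]
enqueue(68): [51, 84, 75, 27, 68]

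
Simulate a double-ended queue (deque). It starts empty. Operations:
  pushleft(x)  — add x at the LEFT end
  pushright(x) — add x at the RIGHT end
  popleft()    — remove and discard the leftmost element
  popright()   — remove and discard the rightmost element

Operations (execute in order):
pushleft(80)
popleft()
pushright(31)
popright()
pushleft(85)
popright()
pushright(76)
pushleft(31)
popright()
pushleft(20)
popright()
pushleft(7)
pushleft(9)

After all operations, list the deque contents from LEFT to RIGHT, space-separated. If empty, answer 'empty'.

Answer: 9 7 20

Derivation:
pushleft(80): [80]
popleft(): []
pushright(31): [31]
popright(): []
pushleft(85): [85]
popright(): []
pushright(76): [76]
pushleft(31): [31, 76]
popright(): [31]
pushleft(20): [20, 31]
popright(): [20]
pushleft(7): [7, 20]
pushleft(9): [9, 7, 20]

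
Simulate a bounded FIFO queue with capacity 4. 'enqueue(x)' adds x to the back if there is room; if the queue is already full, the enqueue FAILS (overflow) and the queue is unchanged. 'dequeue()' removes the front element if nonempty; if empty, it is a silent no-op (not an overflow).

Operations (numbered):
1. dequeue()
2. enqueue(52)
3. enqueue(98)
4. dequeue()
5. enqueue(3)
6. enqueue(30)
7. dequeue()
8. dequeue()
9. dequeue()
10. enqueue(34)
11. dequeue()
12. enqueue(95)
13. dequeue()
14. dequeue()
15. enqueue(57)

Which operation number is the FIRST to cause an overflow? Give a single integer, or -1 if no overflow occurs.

Answer: -1

Derivation:
1. dequeue(): empty, no-op, size=0
2. enqueue(52): size=1
3. enqueue(98): size=2
4. dequeue(): size=1
5. enqueue(3): size=2
6. enqueue(30): size=3
7. dequeue(): size=2
8. dequeue(): size=1
9. dequeue(): size=0
10. enqueue(34): size=1
11. dequeue(): size=0
12. enqueue(95): size=1
13. dequeue(): size=0
14. dequeue(): empty, no-op, size=0
15. enqueue(57): size=1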